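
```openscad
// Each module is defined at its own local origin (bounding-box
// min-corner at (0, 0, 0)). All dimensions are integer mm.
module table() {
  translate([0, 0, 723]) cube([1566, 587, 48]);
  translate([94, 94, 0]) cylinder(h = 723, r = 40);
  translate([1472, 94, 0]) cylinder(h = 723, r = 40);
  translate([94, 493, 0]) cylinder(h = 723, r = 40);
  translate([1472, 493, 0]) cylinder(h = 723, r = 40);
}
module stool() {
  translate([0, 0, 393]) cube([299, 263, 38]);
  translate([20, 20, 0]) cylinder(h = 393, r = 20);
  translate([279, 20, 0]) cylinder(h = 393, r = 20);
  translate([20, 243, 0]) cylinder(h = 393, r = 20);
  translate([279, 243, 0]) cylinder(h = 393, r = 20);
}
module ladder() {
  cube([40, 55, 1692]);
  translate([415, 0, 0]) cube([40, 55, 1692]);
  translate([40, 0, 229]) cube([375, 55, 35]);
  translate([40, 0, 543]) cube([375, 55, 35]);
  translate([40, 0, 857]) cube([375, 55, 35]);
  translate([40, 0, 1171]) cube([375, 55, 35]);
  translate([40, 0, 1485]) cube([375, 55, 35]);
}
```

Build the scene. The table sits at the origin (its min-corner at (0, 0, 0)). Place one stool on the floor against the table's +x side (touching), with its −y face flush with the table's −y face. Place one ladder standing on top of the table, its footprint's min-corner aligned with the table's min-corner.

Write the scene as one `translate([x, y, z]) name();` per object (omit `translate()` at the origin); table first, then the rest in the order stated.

table();
translate([1566, 0, 0]) stool();
translate([0, 0, 771]) ladder();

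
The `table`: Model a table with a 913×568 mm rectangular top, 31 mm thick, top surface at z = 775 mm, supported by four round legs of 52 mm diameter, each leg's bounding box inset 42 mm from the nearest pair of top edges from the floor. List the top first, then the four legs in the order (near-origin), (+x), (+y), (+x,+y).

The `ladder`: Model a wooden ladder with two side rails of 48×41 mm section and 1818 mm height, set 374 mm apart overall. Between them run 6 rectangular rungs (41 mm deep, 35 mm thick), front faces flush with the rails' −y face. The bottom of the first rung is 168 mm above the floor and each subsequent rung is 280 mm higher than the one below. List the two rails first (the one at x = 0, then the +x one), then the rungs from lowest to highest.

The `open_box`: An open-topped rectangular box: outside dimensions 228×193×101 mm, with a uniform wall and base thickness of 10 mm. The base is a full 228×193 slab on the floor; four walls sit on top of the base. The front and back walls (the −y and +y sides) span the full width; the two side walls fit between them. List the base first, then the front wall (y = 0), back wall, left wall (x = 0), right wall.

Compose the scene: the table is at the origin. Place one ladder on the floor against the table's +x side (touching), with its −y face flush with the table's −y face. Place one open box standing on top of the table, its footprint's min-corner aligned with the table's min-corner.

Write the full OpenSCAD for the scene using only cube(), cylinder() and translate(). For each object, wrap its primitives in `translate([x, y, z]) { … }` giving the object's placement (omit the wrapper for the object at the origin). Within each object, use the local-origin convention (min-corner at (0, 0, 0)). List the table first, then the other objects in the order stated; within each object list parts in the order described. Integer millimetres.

translate([0, 0, 744]) cube([913, 568, 31]);
translate([68, 68, 0]) cylinder(h = 744, r = 26);
translate([845, 68, 0]) cylinder(h = 744, r = 26);
translate([68, 500, 0]) cylinder(h = 744, r = 26);
translate([845, 500, 0]) cylinder(h = 744, r = 26);
translate([913, 0, 0]) {
  cube([48, 41, 1818]);
  translate([326, 0, 0]) cube([48, 41, 1818]);
  translate([48, 0, 168]) cube([278, 41, 35]);
  translate([48, 0, 448]) cube([278, 41, 35]);
  translate([48, 0, 728]) cube([278, 41, 35]);
  translate([48, 0, 1008]) cube([278, 41, 35]);
  translate([48, 0, 1288]) cube([278, 41, 35]);
  translate([48, 0, 1568]) cube([278, 41, 35]);
}
translate([0, 0, 775]) {
  cube([228, 193, 10]);
  translate([0, 0, 10]) cube([228, 10, 91]);
  translate([0, 183, 10]) cube([228, 10, 91]);
  translate([0, 10, 10]) cube([10, 173, 91]);
  translate([218, 10, 10]) cube([10, 173, 91]);
}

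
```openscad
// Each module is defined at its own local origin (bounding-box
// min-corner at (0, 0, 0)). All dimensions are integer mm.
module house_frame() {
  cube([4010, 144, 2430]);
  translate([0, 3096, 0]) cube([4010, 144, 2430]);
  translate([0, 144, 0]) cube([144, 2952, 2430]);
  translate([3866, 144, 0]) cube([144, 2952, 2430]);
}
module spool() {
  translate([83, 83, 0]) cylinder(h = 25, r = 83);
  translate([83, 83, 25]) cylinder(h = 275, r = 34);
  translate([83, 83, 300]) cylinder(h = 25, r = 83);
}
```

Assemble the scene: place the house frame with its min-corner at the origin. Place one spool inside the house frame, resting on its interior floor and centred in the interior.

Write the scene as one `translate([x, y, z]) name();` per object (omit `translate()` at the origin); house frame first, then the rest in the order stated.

house_frame();
translate([1922, 1537, 0]) spool();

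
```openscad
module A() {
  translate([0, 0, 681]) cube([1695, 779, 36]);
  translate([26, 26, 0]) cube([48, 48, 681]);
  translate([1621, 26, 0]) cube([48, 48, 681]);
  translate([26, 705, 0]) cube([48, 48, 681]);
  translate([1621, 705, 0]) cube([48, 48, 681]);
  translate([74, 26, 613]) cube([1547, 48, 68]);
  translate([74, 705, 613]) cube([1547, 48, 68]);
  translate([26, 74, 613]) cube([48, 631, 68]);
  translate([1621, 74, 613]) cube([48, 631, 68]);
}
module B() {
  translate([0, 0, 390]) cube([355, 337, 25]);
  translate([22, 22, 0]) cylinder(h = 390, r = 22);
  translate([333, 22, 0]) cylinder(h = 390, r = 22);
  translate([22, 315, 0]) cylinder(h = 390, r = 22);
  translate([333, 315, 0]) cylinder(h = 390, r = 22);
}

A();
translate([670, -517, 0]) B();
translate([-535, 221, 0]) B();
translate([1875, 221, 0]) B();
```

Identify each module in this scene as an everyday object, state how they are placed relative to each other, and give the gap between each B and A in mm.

A is a table. B is a stool. Three stools sit around the table at the −y, −x, +x sides. The gap between each stool and the table is 180 mm.

Each stool's nearest face is 180 mm from the table's bounding box.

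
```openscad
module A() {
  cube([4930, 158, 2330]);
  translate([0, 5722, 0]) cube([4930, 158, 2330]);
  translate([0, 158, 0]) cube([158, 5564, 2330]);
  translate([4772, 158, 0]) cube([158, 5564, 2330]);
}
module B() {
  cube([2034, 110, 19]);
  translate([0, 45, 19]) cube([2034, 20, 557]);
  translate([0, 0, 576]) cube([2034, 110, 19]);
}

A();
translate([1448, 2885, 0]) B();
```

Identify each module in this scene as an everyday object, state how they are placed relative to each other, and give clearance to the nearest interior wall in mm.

A is a house frame. B is an I-beam. The I-beam sits inside the house frame, centred. The clearance to the nearest interior wall is 1290 mm.

Clearances: x = 1290, y = 2727; minimum 1290 mm.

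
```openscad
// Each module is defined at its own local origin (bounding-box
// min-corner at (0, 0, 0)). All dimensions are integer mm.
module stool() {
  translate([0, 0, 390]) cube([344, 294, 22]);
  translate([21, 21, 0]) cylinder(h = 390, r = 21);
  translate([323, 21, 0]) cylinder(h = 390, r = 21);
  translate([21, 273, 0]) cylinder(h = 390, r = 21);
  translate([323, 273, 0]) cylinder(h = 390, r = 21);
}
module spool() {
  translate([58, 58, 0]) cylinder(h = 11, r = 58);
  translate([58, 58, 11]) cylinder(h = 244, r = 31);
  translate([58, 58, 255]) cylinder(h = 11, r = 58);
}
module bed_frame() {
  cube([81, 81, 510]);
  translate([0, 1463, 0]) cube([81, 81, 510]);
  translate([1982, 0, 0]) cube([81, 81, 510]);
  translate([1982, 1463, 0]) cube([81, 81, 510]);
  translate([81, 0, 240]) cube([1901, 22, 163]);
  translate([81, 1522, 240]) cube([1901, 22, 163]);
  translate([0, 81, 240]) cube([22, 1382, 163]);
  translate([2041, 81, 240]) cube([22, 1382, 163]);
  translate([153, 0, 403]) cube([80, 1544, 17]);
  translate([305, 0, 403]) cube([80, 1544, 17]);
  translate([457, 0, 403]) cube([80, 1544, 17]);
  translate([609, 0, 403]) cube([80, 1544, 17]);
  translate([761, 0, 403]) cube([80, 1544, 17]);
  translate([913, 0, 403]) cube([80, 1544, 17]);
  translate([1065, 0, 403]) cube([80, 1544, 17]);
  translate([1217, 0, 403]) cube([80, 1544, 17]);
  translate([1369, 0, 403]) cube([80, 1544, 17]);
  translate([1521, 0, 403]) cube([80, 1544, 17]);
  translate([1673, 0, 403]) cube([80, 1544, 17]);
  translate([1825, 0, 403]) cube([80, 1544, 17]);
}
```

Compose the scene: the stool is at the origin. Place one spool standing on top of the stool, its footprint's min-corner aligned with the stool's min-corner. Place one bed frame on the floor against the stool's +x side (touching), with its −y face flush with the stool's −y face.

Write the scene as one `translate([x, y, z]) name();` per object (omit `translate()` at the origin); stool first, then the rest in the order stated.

stool();
translate([0, 0, 412]) spool();
translate([344, 0, 0]) bed_frame();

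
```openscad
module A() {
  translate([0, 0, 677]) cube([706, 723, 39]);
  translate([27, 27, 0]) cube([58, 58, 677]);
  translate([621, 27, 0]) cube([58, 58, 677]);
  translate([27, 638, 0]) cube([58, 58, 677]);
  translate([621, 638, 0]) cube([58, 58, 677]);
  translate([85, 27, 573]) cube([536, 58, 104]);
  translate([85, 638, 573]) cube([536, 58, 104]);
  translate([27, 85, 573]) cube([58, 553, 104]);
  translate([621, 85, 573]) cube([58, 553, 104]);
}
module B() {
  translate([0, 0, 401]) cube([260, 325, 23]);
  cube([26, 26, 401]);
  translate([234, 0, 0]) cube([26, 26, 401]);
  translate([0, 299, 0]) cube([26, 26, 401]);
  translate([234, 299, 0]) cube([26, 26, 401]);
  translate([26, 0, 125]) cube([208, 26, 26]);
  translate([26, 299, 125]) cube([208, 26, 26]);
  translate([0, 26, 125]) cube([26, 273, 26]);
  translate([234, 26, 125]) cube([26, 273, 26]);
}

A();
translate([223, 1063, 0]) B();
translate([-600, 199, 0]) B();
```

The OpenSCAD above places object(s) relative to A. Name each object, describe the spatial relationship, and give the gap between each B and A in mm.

A is a table. B is a stool. Two stools sit around the table at the +y, −x sides. The gap between each stool and the table is 340 mm.

Each stool's nearest face is 340 mm from the table's bounding box.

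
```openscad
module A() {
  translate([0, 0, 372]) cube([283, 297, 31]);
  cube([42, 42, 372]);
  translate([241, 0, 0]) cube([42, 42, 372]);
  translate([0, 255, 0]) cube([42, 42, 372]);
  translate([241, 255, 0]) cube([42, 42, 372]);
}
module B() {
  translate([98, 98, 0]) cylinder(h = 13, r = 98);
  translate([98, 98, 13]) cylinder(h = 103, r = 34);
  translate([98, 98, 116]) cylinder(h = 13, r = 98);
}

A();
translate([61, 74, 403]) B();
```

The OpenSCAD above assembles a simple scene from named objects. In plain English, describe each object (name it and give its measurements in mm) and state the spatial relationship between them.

A is a four-legged stool. The seat is a 283×297×31 mm slab whose top surface is at z = 403 mm; four square legs, each 42×42 mm in cross-section, run from the floor (z = 0) to the underside of the seat, each flush with a corner of the seat.

B is a spool: two coaxial disc flanges of radius 98 mm and thickness 13 mm, joined by a core cylinder of radius 34 mm and height 103 mm. The lower flange rests on z = 0 and the three cylinders share a vertical axis.

The spool is on top of the stool.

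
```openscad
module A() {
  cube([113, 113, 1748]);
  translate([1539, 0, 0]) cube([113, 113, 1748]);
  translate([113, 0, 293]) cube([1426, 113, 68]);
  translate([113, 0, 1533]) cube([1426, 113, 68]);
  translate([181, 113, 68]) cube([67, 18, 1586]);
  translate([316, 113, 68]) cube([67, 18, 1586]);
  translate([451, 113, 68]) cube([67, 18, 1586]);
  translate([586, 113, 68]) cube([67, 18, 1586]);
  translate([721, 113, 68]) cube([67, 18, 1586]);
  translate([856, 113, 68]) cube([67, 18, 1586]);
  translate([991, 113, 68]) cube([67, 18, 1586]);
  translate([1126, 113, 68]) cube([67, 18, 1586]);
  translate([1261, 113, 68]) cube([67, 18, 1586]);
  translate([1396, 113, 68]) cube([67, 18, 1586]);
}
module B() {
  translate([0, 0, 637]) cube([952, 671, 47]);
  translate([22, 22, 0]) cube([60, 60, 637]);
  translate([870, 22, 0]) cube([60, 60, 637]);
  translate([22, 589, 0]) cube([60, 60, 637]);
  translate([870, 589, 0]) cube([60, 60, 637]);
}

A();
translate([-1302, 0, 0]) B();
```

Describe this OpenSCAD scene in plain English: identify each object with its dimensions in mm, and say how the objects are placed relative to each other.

A is a fence section. Two 113×113 mm posts, 1748 mm tall, stand on the floor with a clear span of 1426 mm between their inner faces. Two horizontal rails of 113×68 mm section span the gap between the posts with their undersides at z = 293 mm and z = 1533 mm, flush with the posts' −y face. 10 pickets, each 67 mm wide, 18 mm thick and 1586 mm tall, are fixed to the +y face of the rails with their bottoms at z = 68 mm, evenly spaced across the span with equal gaps (rounded down to the nearest mm) at the −x end and between each pair — any rounding remainder accumulates at the +x end.

B is a table: top 952 mm (x) × 671 mm (y), 47 mm thick, upper face at z = 684 mm, on four 60×60 mm square legs, each inset 22 mm from the nearest pair of top edges, running from z = 0 to the bottom of the top.

The table is on the floor beside the fence section on its −x side.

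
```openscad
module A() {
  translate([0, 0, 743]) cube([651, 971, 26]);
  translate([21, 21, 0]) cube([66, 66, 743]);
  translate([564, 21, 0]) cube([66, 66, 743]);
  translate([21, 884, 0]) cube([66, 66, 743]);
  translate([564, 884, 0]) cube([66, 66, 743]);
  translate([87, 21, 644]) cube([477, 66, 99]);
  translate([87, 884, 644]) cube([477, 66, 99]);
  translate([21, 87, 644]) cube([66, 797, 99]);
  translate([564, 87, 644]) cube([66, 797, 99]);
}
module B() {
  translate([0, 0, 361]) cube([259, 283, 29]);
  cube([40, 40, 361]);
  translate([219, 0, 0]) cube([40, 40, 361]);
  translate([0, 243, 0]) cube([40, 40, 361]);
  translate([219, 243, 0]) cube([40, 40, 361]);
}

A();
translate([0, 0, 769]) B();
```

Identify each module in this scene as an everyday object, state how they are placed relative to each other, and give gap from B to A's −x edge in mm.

A is a table. B is a stool. The stool is on top of the table. The gap from the stool to the table's −x edge is 0 mm.

The stool's min-x is at 0; the table's min-x is 0; gap = 0 mm.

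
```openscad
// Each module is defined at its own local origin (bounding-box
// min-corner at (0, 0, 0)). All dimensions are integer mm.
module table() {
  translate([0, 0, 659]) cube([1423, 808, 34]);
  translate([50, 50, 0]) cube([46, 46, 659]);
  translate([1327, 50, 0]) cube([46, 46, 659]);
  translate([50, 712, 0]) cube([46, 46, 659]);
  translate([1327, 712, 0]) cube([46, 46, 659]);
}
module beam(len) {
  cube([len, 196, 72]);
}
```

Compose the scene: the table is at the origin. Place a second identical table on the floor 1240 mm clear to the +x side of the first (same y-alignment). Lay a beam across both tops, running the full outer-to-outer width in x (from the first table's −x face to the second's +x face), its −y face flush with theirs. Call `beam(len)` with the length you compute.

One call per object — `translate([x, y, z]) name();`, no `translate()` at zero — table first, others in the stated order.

table();
translate([2663, 0, 0]) table();
translate([0, 0, 693]) beam(4086);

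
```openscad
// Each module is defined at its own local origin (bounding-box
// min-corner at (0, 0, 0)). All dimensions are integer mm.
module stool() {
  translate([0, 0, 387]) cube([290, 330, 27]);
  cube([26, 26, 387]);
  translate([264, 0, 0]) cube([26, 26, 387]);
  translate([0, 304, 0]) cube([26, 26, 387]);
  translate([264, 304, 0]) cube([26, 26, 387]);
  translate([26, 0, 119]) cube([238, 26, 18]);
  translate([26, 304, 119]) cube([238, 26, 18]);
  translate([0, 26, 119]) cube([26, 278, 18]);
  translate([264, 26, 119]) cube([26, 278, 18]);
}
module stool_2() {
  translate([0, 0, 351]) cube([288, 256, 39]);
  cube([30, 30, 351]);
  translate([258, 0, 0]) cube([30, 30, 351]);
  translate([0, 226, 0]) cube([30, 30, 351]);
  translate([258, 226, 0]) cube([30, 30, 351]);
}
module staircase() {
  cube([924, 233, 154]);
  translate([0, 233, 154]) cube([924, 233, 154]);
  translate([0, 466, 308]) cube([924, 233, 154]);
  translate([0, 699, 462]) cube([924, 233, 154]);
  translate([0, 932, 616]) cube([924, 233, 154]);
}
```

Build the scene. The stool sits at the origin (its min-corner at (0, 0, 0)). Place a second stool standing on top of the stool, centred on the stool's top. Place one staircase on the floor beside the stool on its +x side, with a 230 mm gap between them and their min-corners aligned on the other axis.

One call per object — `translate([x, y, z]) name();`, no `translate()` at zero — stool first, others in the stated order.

stool();
translate([1, 37, 414]) stool_2();
translate([520, 0, 0]) staircase();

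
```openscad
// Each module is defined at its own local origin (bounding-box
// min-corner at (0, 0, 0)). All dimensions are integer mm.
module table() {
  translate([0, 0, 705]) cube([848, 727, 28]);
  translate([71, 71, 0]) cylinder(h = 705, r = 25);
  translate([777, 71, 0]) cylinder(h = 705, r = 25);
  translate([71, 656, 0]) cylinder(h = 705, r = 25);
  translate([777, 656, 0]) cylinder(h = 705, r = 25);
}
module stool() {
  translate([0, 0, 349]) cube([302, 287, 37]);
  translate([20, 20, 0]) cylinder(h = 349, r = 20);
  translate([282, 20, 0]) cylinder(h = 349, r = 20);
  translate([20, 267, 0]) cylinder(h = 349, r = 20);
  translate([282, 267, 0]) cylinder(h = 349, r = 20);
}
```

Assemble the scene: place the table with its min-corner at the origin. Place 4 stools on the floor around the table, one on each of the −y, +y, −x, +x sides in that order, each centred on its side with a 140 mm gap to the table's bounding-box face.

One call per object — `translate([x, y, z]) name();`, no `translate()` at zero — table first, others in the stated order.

table();
translate([273, -427, 0]) stool();
translate([273, 867, 0]) stool();
translate([-442, 220, 0]) stool();
translate([988, 220, 0]) stool();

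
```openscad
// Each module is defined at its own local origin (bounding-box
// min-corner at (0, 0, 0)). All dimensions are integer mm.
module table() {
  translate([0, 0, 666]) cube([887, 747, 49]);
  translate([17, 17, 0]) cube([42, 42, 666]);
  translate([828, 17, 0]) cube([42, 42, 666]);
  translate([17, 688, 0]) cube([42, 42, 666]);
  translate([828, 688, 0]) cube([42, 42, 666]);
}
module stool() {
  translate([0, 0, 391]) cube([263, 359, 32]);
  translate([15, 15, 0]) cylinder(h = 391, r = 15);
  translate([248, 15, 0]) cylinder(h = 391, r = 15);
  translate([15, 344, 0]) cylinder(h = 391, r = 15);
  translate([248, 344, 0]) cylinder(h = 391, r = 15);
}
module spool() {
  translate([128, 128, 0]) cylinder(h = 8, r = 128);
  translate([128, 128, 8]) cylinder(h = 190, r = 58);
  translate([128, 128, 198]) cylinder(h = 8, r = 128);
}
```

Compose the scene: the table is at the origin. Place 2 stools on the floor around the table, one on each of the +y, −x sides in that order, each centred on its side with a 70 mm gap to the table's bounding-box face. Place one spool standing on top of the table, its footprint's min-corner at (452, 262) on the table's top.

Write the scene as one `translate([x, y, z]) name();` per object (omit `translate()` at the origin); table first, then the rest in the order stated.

table();
translate([312, 817, 0]) stool();
translate([-333, 194, 0]) stool();
translate([452, 262, 715]) spool();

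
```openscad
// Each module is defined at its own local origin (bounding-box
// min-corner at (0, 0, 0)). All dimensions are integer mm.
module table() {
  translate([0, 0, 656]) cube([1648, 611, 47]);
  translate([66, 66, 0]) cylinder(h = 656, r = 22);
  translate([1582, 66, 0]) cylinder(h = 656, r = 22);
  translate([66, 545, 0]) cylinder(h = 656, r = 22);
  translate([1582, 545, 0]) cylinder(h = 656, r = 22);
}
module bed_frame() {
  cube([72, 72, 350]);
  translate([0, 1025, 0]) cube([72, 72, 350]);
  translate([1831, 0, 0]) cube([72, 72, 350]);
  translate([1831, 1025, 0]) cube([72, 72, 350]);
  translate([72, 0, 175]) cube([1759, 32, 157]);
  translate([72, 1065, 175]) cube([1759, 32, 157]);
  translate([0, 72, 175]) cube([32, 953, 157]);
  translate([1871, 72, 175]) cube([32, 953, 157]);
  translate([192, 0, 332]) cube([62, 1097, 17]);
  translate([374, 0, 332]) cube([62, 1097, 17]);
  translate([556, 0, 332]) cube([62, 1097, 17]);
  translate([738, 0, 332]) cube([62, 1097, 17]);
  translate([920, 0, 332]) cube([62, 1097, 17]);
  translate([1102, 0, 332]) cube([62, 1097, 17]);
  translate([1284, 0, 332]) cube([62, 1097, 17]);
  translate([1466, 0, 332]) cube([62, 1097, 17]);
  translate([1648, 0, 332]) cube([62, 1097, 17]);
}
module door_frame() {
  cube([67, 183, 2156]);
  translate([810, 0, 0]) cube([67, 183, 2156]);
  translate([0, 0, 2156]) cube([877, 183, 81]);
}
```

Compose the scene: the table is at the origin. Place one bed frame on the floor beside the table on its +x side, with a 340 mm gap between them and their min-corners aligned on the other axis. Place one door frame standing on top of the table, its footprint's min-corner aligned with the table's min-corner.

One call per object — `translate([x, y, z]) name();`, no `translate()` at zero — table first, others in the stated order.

table();
translate([1988, 0, 0]) bed_frame();
translate([0, 0, 703]) door_frame();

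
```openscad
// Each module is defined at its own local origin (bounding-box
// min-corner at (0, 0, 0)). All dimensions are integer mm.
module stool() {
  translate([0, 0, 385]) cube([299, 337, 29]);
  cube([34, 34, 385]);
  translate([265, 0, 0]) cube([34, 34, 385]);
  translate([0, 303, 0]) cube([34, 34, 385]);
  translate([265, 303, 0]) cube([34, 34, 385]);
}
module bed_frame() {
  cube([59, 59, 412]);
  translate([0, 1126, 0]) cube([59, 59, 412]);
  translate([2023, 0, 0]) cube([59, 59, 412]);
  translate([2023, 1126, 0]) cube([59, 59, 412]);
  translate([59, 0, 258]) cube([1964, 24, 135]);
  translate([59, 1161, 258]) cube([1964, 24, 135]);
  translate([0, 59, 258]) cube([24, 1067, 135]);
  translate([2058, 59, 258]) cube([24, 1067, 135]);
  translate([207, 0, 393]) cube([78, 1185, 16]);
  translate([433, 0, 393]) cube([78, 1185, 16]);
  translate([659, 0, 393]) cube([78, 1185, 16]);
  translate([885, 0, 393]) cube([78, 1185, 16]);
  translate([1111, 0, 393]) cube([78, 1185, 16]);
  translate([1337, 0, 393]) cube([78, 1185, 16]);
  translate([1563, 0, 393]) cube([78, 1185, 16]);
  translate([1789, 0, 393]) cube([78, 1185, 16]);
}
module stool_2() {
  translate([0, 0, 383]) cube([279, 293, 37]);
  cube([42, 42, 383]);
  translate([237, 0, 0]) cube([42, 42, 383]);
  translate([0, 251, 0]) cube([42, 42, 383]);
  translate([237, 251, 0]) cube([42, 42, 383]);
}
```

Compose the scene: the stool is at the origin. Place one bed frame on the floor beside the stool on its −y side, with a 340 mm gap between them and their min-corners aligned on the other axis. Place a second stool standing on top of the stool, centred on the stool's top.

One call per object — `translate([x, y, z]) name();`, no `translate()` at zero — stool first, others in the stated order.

stool();
translate([0, -1525, 0]) bed_frame();
translate([10, 22, 414]) stool_2();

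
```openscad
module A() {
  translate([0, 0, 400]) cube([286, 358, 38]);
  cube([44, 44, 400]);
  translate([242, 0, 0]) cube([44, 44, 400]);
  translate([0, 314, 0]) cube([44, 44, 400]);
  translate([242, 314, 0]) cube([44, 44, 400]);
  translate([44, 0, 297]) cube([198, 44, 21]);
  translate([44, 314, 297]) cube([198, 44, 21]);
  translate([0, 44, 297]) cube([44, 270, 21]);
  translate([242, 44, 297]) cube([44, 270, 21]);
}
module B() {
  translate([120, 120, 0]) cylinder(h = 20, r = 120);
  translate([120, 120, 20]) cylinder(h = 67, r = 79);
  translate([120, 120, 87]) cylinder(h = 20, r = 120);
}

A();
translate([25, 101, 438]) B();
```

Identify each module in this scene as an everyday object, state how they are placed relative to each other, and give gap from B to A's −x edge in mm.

The spool's min-x is at 25; the stool's min-x is 0; gap = 25 mm.

A is a stool. B is a spool. The spool is on top of the stool. The gap from the spool to the stool's −x edge is 25 mm.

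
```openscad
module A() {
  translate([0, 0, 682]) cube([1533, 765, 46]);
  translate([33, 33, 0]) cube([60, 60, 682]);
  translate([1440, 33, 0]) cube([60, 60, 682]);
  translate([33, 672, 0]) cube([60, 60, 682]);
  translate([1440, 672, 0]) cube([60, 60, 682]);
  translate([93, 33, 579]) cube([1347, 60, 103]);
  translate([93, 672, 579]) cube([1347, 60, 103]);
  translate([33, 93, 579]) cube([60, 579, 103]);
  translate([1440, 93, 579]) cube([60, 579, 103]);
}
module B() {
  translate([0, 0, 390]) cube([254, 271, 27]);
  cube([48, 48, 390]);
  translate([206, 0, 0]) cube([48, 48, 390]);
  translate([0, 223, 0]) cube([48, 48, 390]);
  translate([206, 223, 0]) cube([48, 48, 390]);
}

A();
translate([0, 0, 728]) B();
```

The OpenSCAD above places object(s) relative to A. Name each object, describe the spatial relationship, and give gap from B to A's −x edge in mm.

The stool's min-x is at 0; the table's min-x is 0; gap = 0 mm.

A is a table. B is a stool. The stool is on top of the table. The gap from the stool to the table's −x edge is 0 mm.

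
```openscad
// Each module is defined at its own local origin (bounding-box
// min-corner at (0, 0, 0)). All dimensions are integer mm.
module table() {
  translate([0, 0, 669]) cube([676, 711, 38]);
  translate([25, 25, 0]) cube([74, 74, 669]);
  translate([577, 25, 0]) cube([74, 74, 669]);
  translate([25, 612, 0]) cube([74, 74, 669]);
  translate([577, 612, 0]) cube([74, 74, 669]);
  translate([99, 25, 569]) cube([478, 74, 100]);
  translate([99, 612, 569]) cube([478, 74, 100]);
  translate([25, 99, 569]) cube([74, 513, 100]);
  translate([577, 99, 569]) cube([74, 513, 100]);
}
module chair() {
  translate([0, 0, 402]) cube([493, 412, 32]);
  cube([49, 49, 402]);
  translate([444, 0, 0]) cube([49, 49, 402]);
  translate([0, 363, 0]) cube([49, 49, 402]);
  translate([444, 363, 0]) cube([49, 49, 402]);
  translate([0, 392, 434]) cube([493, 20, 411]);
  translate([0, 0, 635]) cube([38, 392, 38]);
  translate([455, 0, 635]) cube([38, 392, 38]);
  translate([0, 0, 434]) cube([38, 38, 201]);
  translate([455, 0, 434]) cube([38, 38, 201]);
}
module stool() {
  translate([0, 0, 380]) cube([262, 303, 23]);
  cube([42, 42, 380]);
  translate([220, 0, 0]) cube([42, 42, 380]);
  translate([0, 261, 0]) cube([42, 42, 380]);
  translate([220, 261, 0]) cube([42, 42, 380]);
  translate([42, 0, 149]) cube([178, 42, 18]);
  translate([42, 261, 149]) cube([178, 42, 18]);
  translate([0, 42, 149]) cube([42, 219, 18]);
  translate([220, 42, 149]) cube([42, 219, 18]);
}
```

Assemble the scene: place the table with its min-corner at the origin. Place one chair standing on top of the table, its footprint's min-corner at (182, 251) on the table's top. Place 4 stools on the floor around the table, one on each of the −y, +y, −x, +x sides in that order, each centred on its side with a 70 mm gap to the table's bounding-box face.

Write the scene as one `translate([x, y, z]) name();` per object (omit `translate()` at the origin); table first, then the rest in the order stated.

table();
translate([182, 251, 707]) chair();
translate([207, -373, 0]) stool();
translate([207, 781, 0]) stool();
translate([-332, 204, 0]) stool();
translate([746, 204, 0]) stool();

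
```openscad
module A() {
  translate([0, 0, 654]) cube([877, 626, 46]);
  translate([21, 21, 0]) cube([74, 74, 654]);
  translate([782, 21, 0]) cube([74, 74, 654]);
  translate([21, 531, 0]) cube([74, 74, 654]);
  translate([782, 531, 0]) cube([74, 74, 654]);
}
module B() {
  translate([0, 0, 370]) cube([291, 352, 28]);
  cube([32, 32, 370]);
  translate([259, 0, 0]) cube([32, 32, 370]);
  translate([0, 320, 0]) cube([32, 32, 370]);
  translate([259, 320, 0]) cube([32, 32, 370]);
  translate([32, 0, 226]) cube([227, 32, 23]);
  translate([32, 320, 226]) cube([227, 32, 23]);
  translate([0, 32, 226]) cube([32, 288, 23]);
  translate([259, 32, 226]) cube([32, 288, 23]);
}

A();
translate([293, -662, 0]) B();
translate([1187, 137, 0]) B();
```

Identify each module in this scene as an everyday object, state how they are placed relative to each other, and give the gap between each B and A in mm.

Each stool's nearest face is 310 mm from the table's bounding box.

A is a table. B is a stool. Two stools sit around the table at the −y, +x sides. The gap between each stool and the table is 310 mm.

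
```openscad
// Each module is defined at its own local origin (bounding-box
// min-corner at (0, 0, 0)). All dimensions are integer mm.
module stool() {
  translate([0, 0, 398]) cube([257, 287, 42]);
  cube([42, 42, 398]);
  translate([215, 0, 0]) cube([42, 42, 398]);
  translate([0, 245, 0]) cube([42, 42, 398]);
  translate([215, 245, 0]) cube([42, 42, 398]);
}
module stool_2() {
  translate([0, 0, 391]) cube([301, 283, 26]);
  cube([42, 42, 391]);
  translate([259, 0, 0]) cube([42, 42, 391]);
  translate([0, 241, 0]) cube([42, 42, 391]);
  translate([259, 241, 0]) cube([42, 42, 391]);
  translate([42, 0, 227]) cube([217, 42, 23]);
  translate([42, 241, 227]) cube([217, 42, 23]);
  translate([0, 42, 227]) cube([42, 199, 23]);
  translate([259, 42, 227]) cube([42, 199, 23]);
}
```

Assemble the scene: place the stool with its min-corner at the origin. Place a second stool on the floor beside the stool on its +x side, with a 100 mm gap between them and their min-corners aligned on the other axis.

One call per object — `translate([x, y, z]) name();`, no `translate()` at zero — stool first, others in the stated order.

stool();
translate([357, 0, 0]) stool_2();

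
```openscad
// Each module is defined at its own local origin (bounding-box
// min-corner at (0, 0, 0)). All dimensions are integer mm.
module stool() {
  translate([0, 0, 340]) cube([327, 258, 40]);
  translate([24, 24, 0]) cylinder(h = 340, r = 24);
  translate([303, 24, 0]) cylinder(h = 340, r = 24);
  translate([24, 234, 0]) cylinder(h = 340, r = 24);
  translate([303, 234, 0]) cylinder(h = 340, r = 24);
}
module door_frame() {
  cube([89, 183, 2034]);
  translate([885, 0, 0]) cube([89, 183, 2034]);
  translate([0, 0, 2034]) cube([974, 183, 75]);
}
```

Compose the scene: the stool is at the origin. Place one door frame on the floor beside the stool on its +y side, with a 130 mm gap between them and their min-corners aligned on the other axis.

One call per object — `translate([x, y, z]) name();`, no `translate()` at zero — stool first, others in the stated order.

stool();
translate([0, 388, 0]) door_frame();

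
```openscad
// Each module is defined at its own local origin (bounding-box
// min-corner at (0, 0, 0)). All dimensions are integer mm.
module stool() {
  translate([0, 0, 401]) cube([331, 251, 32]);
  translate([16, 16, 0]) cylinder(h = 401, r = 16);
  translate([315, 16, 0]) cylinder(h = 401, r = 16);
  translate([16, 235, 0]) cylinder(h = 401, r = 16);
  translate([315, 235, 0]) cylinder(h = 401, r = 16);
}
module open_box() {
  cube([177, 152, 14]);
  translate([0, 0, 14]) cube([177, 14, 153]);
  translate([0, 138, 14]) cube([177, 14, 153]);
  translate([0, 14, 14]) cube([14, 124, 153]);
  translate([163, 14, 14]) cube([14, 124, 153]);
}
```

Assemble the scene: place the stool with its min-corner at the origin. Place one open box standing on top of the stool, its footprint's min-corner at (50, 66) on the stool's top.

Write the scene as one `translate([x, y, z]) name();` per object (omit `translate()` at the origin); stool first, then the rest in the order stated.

stool();
translate([50, 66, 433]) open_box();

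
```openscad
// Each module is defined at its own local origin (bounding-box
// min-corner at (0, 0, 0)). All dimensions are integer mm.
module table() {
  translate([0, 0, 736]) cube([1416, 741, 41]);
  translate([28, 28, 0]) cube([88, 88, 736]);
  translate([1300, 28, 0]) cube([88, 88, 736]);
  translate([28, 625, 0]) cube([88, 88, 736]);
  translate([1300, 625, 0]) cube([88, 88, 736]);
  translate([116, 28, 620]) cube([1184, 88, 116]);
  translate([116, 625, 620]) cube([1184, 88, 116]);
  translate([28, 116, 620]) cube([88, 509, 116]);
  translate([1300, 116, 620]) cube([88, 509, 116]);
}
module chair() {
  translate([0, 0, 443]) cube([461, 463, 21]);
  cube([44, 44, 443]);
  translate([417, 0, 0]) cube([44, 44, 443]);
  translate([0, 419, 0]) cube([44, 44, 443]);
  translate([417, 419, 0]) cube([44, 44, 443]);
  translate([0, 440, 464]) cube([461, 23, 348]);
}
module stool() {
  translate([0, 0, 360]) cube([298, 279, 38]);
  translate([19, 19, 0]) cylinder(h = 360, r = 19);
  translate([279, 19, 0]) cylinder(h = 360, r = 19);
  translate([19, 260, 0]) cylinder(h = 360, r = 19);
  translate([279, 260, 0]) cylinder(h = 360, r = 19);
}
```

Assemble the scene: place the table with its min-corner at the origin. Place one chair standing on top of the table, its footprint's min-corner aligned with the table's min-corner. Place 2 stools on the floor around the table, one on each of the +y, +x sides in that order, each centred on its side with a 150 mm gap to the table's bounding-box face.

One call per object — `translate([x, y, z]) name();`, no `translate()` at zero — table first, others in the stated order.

table();
translate([0, 0, 777]) chair();
translate([559, 891, 0]) stool();
translate([1566, 231, 0]) stool();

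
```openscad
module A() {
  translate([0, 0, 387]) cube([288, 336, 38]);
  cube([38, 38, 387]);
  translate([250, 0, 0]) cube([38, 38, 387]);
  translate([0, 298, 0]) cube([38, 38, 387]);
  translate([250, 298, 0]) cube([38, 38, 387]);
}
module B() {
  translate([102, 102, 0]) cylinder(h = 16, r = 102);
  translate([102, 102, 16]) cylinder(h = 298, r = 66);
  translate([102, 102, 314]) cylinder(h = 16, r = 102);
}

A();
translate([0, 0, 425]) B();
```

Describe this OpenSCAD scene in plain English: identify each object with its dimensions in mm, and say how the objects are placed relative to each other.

A is a simple wooden stool: a rectangular seat 288 mm (x) by 336 mm (y), 38 mm thick, top face at z = 425 mm, on four square legs, each 38×38 mm in cross-section. The legs rest on z = 0, each flush with a corner of the seat.

B is a spool: two coaxial disc flanges of radius 102 mm and thickness 16 mm, joined by a core cylinder of radius 66 mm and height 298 mm. The lower flange rests on z = 0 and the three cylinders share a vertical axis.

The spool is on top of the stool.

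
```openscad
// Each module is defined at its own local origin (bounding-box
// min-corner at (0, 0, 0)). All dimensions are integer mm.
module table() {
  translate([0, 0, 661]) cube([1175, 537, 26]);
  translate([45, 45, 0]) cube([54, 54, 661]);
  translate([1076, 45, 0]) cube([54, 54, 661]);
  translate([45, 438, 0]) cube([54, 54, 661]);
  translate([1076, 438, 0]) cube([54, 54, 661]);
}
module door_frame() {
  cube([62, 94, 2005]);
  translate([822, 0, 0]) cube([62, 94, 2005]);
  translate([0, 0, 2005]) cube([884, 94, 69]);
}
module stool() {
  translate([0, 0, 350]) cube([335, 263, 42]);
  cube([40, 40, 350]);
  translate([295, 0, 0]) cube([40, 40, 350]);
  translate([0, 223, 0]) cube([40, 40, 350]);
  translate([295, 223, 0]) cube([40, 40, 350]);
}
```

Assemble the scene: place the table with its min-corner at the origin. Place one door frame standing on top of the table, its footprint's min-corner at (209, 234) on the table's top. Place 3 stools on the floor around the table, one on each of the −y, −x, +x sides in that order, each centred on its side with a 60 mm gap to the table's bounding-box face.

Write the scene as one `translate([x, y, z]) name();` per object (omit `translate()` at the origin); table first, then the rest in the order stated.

table();
translate([209, 234, 687]) door_frame();
translate([420, -323, 0]) stool();
translate([-395, 137, 0]) stool();
translate([1235, 137, 0]) stool();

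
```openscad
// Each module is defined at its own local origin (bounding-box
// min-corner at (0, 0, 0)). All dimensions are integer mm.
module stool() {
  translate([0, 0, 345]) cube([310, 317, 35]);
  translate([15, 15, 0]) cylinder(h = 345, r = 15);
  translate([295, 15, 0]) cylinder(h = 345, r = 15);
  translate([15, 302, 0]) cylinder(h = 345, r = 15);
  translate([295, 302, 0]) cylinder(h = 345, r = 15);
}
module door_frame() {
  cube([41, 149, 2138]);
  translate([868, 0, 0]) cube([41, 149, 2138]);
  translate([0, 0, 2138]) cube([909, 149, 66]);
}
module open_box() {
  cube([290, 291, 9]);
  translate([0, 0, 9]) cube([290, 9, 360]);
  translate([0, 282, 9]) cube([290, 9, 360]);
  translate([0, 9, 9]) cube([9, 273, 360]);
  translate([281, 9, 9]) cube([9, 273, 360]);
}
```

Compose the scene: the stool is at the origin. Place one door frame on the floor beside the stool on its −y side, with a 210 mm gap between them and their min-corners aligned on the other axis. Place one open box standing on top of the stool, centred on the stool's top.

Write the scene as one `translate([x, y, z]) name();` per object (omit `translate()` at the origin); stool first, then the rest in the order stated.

stool();
translate([0, -359, 0]) door_frame();
translate([10, 13, 380]) open_box();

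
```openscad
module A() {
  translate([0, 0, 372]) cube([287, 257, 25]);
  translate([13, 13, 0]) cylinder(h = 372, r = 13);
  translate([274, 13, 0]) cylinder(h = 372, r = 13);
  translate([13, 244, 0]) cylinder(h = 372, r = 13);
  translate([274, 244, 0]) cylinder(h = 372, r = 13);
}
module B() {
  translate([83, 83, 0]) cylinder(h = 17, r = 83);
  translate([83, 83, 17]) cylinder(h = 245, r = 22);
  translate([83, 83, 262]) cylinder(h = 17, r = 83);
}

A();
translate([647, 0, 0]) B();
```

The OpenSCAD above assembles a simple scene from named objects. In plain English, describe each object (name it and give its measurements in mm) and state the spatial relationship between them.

A is a four-legged stool. The seat is a 287×257×25 mm slab whose top surface is at z = 397 mm; four round legs, each 26 mm in diameter, run from the floor (z = 0) to the underside of the seat, each leg's axis is inset half a diameter from the nearest pair of seat edges (so the leg's bounding box is flush with the corner).

B is a spool: two coaxial disc flanges of radius 83 mm and thickness 17 mm, joined by a core cylinder of radius 22 mm and height 245 mm. The lower flange rests on z = 0 and the three cylinders share a vertical axis.

The spool is on the floor beside the stool on its +x side.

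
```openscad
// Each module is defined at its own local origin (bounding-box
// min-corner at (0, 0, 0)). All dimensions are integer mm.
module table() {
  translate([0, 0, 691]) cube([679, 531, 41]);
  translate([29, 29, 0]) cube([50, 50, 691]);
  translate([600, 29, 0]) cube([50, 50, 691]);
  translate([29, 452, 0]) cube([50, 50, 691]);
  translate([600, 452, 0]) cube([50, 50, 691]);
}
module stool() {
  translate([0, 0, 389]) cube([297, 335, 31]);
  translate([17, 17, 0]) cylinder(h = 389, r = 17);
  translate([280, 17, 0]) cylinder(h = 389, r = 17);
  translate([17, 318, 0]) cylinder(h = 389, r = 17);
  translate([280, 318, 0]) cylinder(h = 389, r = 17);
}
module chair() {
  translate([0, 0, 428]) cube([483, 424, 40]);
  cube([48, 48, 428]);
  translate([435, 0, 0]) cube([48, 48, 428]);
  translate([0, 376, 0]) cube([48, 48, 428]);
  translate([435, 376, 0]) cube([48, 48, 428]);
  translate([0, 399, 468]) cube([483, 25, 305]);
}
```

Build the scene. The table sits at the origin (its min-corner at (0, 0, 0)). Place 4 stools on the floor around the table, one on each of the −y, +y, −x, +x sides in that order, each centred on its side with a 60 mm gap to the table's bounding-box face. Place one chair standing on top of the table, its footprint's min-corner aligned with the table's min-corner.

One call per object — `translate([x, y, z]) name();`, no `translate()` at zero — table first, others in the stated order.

table();
translate([191, -395, 0]) stool();
translate([191, 591, 0]) stool();
translate([-357, 98, 0]) stool();
translate([739, 98, 0]) stool();
translate([0, 0, 732]) chair();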